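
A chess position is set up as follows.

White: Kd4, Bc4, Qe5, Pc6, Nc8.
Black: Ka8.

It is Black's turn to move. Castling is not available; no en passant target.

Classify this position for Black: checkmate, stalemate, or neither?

Black to move; black king on a8.
In check: no.
King squares — a7: attacked by Nc8; b7: attacked by Pc6; b8: attacked by Qe5.
Legal moves for Black: none.
Not in check and no legal moves → stalemate.

stalemate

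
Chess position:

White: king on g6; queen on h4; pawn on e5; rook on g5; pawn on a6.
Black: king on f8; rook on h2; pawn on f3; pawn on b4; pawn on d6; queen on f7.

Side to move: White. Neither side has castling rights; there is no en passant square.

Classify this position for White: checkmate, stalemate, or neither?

White to move; white king on g6.
In check: yes, from the black queen on f7.
King squares — f5: attacked by Qf7; g5: own rook; h5: attacked by Qf7; f6: attacked by Qf7; h6: available; f7: attacked by Kf8; g7: attacked by Qf7; h7: attacked by Qf7.
Legal moves for White: Kh6.
White is in check but has 1 legal move → neither.

neither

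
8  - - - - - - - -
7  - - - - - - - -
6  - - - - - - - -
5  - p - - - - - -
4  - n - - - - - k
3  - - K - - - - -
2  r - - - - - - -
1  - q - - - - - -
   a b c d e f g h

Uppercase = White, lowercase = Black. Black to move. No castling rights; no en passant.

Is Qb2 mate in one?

After Qb2: white king on c3; in check: yes, from the black queen on b2.
King squares — b2: attacked by Ra2; c2: attacked by Qb2; d2: attacked by Qb2; b3: attacked by Qb2; d3: attacked by Nb4; b4: attacked by Qb2; c4: attacked by Pb5; d4: attacked by Qb2.
White has no legal moves → checkmate.

yes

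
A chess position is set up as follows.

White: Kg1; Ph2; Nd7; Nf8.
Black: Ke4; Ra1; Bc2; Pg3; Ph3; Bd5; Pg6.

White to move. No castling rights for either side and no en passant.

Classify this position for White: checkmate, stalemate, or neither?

checkmate

White to move; white king on g1.
In check: yes, from the black rook on a1.
King squares — f1: attacked by Ra1; h1: attacked by Ra1; f2: attacked by Pg3; g2: attacked by Ph3; h2: own pawn.
Legal moves for White: none.
In check with no legal moves → checkmate.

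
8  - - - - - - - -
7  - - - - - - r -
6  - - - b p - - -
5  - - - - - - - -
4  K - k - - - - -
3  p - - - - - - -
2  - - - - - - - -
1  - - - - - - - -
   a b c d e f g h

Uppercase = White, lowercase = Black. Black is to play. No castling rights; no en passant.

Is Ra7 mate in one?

yes

After Ra7: white king on a4; in check: yes, from the black rook on a7.
King squares — a3: attacked by Bd6; b3: attacked by Kc4; b4: attacked by Kc4; a5: attacked by Ra7; b5: attacked by Kc4.
White has no legal moves → checkmate.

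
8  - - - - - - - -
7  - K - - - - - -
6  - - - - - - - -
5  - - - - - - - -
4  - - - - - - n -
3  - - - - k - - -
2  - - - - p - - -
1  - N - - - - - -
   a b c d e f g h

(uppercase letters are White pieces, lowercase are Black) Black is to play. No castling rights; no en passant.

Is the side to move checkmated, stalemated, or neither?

neither

Black to move; black king on e3.
In check: no.
Legal moves for Black: Nh6, Nf6, Ne5, Nh2, Nf2, Kf4, Ke4, Kd4, Kf3, Kd3, Kf2, e1=Q, e1=R, e1=B, e1=N.
Black has 15 legal moves and is not in check → neither.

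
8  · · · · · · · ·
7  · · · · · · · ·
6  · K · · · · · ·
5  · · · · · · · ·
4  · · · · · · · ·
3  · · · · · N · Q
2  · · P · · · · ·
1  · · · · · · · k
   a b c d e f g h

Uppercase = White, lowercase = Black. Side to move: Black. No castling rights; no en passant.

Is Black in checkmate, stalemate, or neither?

Black to move; black king on h1.
In check: yes, from the white queen on h3.
King squares — g1: attacked by Nf3; g2: attacked by Qh3; h2: attacked by Nf3.
Legal moves for Black: none.
In check with no legal moves → checkmate.

checkmate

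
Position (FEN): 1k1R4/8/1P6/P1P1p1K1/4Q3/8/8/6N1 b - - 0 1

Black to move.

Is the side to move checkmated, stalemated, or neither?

checkmate

Black to move; black king on b8.
In check: yes, from the white rook on d8.
King squares — a7: attacked by Pb6; b7: attacked by Qe4; c7: attacked by Pb6; a8: attacked by Qe4; c8: attacked by Rd8.
Legal moves for Black: none.
In check with no legal moves → checkmate.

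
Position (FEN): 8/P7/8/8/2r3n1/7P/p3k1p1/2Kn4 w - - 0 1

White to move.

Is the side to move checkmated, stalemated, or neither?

White to move; white king on c1.
In check: yes, from the black rook on c4.
King squares — b1: attacked by Pa2; d1: attacked by Ke2; b2: attacked by Nd1; c2: attacked by Rc4; d2: attacked by Ke2.
Legal moves for White: none.
In check with no legal moves → checkmate.

checkmate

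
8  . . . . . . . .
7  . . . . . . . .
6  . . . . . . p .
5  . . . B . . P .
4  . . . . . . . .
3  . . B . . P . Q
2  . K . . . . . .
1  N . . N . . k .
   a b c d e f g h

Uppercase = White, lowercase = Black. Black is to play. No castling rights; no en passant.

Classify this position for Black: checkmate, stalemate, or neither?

Black to move; black king on g1.
In check: no.
King squares — f1: attacked by Qh3; h1: attacked by Qh3; f2: attacked by Nd1; g2: attacked by Qh3; h2: attacked by Qh3.
Legal moves for Black: none.
Not in check and no legal moves → stalemate.

stalemate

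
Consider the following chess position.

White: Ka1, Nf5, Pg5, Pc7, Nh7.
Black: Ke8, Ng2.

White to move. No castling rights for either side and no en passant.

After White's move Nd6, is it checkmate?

After Nd6: black king on e8; in check: yes, from the white knight on d6.
Black has 2 legal replies: Ke7, Kd7.
In check but a legal move exists → not checkmate.

no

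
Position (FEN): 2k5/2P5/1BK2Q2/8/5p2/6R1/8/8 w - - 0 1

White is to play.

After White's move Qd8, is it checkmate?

yes

After Qd8: black king on c8; in check: yes, from the white queen on d8.
King squares — b7: attacked by Kc6; c7: attacked by Bb6; d7: attacked by Kc6; b8: attacked by Pc7; d8: attacked by Pc7.
Black has no legal moves → checkmate.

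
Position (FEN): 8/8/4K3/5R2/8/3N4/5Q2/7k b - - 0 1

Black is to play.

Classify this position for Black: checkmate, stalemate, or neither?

Black to move; black king on h1.
In check: no.
King squares — g1: attacked by Qf2; g2: attacked by Qf2; h2: attacked by Qf2.
Legal moves for Black: none.
Not in check and no legal moves → stalemate.

stalemate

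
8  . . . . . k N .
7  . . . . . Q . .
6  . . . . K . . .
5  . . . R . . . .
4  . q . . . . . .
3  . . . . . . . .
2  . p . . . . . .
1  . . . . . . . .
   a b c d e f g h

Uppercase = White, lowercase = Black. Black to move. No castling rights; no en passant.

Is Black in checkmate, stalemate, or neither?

checkmate

Black to move; black king on f8.
In check: yes, from the white queen on f7.
King squares — e7: attacked by Ke6; f7: attacked by Ke6; g7: attacked by Qf7; e8: attacked by Qf7; g8: attacked by Qf7.
Legal moves for Black: none.
In check with no legal moves → checkmate.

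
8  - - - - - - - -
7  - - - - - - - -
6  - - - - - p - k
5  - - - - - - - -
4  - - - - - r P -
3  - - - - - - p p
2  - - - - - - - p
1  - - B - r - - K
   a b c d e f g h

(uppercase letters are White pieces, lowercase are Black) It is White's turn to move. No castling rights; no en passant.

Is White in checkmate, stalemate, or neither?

checkmate

White to move; white king on h1.
In check: yes, from the black rook on e1.
King squares — g1: attacked by Re1; g2: attacked by Ph3; h2: attacked by Pg3.
Legal moves for White: none.
In check with no legal moves → checkmate.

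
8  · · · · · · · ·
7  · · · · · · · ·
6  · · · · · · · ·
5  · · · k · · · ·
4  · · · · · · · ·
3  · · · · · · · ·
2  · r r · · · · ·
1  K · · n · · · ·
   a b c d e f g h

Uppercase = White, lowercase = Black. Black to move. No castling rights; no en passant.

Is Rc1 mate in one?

yes

After Rc1: white king on a1; in check: yes, from the black rook on c1.
King squares — b1: attacked by Rc1; a2: attacked by Rb2; b2: attacked by Nd1.
White has no legal moves → checkmate.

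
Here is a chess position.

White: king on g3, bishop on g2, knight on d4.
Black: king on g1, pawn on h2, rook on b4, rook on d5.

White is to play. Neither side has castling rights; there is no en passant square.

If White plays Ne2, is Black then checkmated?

yes

After Ne2: black king on g1; in check: yes, from the white knight on e2.
King squares — f1: attacked by Bg2; h1: attacked by Bg2; f2: attacked by Kg3; g2: attacked by Kg3; h2: own pawn.
Black has no legal moves → checkmate.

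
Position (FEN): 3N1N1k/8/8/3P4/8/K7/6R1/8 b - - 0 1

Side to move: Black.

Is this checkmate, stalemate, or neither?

stalemate

Black to move; black king on h8.
In check: no.
King squares — g7: attacked by Rg2; h7: attacked by Nf8; g8: attacked by Rg2.
Legal moves for Black: none.
Not in check and no legal moves → stalemate.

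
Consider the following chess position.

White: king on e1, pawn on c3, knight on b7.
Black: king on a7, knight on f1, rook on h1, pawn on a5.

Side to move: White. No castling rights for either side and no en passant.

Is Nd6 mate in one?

no

After Nd6: black king on a7; in check: no.
Black is not in check, so this cannot be checkmate.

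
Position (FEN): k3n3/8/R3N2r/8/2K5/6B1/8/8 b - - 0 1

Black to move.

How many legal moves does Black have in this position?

1

Black to move; king on a8.
In check: yes, from the white rook on a6.
Legal moves: Kb7.
Count: 1.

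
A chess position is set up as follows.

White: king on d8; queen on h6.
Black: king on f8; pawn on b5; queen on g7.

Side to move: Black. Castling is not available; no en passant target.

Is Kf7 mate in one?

After Kf7: white king on d8; in check: no.
White is not in check, so this cannot be checkmate.

no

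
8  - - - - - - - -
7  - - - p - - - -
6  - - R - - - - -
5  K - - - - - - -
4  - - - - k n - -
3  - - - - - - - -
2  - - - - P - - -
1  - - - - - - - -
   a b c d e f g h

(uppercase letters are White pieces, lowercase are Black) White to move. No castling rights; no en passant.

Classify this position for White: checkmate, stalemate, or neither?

neither

White to move; white king on a5.
In check: no.
Legal moves for White include: Rc8, Rc7, Rh6, Rg6, Rf6, Re6+, Rd6, Rb6, Ra6, Rc5, Rc4+, Rc3, Rc2, Rc1, Kb6, Ka6, Kb5, Kb4, ... (list truncated; more exist).
White has legal moves and is not in check → neither.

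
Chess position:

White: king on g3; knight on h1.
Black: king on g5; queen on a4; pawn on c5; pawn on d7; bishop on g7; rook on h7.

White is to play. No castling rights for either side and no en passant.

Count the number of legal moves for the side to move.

4

White to move; king on g3.
In check: no.
Legal moves: Kf3, Kg2, Kf2, Nf2.
Count: 4.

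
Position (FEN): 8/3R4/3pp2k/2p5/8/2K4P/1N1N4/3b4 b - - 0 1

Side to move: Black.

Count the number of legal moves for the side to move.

13

Black to move; king on h6.
In check: no.
Legal moves: Kg6, Kh5, Kg5, Bh5, Bg4, Ba4, Bf3, Bb3, Be2, Bc2, e5, d5, c4.
Count: 13.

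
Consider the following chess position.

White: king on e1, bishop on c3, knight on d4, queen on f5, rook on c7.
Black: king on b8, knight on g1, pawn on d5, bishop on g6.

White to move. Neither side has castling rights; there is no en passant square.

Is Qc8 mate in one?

yes

After Qc8: black king on b8; in check: yes, from the white queen on c8.
King squares — a7: attacked by Rc7; b7: attacked by Rc7; c7: attacked by Qc8; a8: attacked by Qc8; c8: attacked by Rc7.
Black has no legal moves → checkmate.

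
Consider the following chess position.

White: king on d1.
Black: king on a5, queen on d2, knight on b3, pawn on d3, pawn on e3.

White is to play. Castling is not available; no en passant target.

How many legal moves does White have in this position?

White to move; king on d1.
In check: yes, from the black queen on d2.
Legal moves: none.
Count: 0.

0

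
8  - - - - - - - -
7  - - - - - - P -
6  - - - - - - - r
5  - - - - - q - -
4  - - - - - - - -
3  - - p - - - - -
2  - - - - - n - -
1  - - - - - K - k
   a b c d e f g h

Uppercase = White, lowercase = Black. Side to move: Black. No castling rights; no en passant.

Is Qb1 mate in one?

After Qb1: white king on f1; in check: yes, from the black queen on b1.
White has 2 legal replies: Kxf2, Ke2.
In check but a legal move exists → not checkmate.

no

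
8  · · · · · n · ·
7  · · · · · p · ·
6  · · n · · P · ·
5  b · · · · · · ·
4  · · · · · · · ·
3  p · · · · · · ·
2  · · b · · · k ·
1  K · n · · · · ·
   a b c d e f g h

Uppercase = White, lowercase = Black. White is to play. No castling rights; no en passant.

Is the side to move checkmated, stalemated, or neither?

White to move; white king on a1.
In check: no.
King squares — b1: attacked by Bc2; a2: attacked by Nc1; b2: attacked by Pa3.
Legal moves for White: none.
Not in check and no legal moves → stalemate.

stalemate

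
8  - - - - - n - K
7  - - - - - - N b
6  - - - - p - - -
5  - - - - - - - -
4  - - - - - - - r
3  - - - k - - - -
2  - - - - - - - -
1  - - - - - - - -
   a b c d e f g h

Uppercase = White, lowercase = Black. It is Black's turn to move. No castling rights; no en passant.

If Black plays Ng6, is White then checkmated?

yes

After Ng6: white king on h8; in check: yes, from the black knight on g6.
King squares — g7: own knight; h7: attacked by Rh4; g8: attacked by Bh7.
White has no legal moves → checkmate.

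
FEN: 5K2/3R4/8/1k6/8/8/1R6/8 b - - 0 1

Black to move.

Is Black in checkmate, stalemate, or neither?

Black to move; black king on b5.
In check: yes, from the white rook on b2.
Legal moves for Black: Kc6, Ka6, Kc5, Ka5, Kc4, Ka4.
Black is in check but has 6 legal moves → neither.

neither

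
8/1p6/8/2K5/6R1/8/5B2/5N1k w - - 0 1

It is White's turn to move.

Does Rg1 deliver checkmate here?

yes

After Rg1: black king on h1; in check: yes, from the white rook on g1.
King squares — g1: attacked by Bf2; g2: attacked by Rg1; h2: attacked by Nf1.
Black has no legal moves → checkmate.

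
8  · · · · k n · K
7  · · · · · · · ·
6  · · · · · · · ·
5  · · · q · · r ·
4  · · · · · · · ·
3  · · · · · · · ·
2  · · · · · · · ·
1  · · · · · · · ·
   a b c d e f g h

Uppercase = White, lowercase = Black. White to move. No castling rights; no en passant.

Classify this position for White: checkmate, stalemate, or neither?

White to move; white king on h8.
In check: no.
King squares — g7: attacked by Rg5; h7: attacked by Nf8; g8: attacked by Qd5.
Legal moves for White: none.
Not in check and no legal moves → stalemate.

stalemate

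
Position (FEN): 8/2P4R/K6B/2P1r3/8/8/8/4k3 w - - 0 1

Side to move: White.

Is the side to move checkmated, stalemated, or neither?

neither

White to move; white king on a6.
In check: no.
Legal moves for White include: Rh8, Rg7, Rf7, Re7, Rd7, Bf8, Bg7, Bg5, Bf4, Be3, Bd2+, Bc1, Kb7, Ka7, Kb6, Kb5, Ka5, c8=Q, ... (list truncated; more exist).
White has legal moves and is not in check → neither.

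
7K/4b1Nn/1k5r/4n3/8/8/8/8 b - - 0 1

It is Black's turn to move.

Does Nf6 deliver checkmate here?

yes

After Nf6: white king on h8; in check: yes, from the black rook on h6.
King squares — g7: own knight; h7: attacked by Nf6; g8: attacked by Nf6.
White has no legal moves → checkmate.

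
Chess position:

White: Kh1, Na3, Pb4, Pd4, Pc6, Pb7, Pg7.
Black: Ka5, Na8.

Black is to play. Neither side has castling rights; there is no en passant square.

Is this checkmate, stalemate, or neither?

Black to move; black king on a5.
In check: yes, from the white pawn on b4.
Legal moves for Black: Kb6, Ka6, Kxb4, Ka4.
Black is in check but has 4 legal moves → neither.

neither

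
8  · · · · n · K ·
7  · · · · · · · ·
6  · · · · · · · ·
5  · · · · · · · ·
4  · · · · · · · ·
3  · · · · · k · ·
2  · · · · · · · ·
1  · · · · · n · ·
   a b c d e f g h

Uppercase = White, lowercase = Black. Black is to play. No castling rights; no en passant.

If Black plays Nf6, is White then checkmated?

After Nf6: white king on g8; in check: yes, from the black knight on f6.
White has 4 legal replies: Kh8, Kf8, Kg7, Kf7.
In check but a legal move exists → not checkmate.

no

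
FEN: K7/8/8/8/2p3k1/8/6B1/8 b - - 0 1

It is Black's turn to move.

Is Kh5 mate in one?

no

After Kh5: white king on a8; in check: no.
White is not in check, so this cannot be checkmate.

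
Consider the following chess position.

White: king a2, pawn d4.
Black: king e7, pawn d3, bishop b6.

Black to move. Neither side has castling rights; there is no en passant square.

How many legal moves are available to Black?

15

Black to move; king on e7.
In check: no.
Legal moves: Kf8, Ke8, Kd8, Kf7, Kd7, Kf6, Ke6, Kd6, Bd8, Bc7, Ba7, Bc5, Ba5, Bxd4, d2.
Count: 15.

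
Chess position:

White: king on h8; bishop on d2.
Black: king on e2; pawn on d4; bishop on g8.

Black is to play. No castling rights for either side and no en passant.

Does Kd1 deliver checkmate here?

After Kd1: white king on h8; in check: no.
White is not in check, so this cannot be checkmate.

no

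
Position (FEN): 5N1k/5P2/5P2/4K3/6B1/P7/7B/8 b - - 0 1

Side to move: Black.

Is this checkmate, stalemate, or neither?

stalemate

Black to move; black king on h8.
In check: no.
King squares — g7: attacked by Pf6; h7: attacked by Nf8; g8: attacked by Pf7.
Legal moves for Black: none.
Not in check and no legal moves → stalemate.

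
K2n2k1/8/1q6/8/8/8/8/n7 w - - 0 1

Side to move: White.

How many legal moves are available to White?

0

White to move; king on a8.
In check: no.
Legal moves: none.
Count: 0.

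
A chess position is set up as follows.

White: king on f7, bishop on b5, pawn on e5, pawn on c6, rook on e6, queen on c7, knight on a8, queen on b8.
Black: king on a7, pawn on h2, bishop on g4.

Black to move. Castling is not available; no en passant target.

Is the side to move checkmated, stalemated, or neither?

checkmate

Black to move; black king on a7.
In check: yes, from the white queen on c7 and the white queen on b8.
King squares — a6: attacked by Bb5; b6: attacked by Qc7; b7: attacked by Pc6; a8: attacked by Qb8; b8: attacked by Qc7.
Legal moves for Black: none.
In check with no legal moves → checkmate.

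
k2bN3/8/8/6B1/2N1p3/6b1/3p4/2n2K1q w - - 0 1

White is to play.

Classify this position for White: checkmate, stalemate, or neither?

White to move; white king on f1.
In check: yes, from the black queen on h1.
King squares — e1: attacked by Qh1; g1: attacked by Qh1; e2: attacked by Nc1; f2: attacked by Bg3; g2: attacked by Qh1.
Legal moves for White: none.
In check with no legal moves → checkmate.

checkmate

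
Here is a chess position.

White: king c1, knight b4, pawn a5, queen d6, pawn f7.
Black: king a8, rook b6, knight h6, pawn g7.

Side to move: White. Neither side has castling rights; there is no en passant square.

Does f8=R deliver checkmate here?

After f8=R: black king on a8; in check: yes, from the white rook on f8.
Black has 3 legal replies: Kb7, Ka7, Rb8.
In check but a legal move exists → not checkmate.

no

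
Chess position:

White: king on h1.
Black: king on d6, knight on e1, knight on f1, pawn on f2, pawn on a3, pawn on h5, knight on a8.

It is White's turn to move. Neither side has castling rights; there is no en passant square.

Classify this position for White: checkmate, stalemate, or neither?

White to move; white king on h1.
In check: no.
King squares — g1: attacked by Pf2; g2: attacked by Ne1; h2: attacked by Nf1.
Legal moves for White: none.
Not in check and no legal moves → stalemate.

stalemate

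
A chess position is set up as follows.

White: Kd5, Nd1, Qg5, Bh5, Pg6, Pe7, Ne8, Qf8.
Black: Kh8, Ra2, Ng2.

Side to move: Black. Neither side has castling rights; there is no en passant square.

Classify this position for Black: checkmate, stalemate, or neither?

checkmate

Black to move; black king on h8.
In check: yes, from the white queen on f8.
King squares — g7: attacked by Ne8; h7: attacked by Pg6; g8: attacked by Qf8.
Legal moves for Black: none.
In check with no legal moves → checkmate.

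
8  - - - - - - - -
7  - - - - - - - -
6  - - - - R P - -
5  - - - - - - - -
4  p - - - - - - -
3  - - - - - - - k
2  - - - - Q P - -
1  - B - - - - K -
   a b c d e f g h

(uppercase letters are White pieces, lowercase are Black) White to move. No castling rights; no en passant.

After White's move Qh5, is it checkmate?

After Qh5: black king on h3; in check: yes, from the white queen on h5.
King squares — g2: attacked by Kg1; h2: attacked by Kg1; g3: attacked by Pf2; g4: attacked by Qh5; h4: attacked by Qh5.
Black has no legal moves → checkmate.

yes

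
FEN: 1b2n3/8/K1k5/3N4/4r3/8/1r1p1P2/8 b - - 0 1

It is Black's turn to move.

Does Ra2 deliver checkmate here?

yes

After Ra2: white king on a6; in check: yes, from the black rook on a2.
King squares — a5: attacked by Ra2; b5: attacked by Kc6; b6: attacked by Kc6; a7: attacked by Ra2; b7: attacked by Kc6.
White has no legal moves → checkmate.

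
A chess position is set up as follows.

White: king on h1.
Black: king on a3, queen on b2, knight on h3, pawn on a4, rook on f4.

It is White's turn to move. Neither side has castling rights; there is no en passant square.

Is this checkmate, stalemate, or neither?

White to move; white king on h1.
In check: no.
King squares — g1: attacked by Nh3; g2: attacked by Qb2; h2: attacked by Qb2.
Legal moves for White: none.
Not in check and no legal moves → stalemate.

stalemate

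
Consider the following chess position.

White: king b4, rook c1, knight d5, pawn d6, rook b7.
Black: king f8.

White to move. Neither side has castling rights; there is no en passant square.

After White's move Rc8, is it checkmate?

After Rc8: black king on f8; in check: yes, from the white rook on c8.
King squares — e7: attacked by Nd5; f7: attacked by Rb7; g7: attacked by Rb7; e8: attacked by Rc8; g8: attacked by Rc8.
Black has no legal moves → checkmate.

yes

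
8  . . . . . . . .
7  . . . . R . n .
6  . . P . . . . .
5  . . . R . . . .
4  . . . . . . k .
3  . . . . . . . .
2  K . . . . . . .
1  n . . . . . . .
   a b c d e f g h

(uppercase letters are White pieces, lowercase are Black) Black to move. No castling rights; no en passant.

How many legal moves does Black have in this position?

Black to move; king on g4.
In check: no.
Legal moves: Ne8, Ne6, Nh5, Nf5, Kh4, Kf4, Kh3, Kg3, Kf3, Nb3, Nc2.
Count: 11.

11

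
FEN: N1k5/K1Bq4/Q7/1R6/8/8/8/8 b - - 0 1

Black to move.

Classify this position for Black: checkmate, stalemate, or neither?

checkmate

Black to move; black king on c8.
In check: yes, from the white queen on a6.
King squares — b7: attacked by Rb5; c7: attacked by Na8; d7: own queen; b8: attacked by Rb5; d8: attacked by Bc7.
Legal moves for Black: none.
In check with no legal moves → checkmate.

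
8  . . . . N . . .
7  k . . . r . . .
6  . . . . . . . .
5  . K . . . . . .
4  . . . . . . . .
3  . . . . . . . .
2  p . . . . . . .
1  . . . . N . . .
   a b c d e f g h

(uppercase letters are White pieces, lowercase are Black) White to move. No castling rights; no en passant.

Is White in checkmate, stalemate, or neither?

White to move; white king on b5.
In check: no.
Legal moves for White: Ng7, Nc7, Nf6, Nd6, Kc6, Kc5, Ka5, Kc4, Kb4, Ka4, Nf3, Nd3, Ng2, Nc2.
White has 14 legal moves and is not in check → neither.

neither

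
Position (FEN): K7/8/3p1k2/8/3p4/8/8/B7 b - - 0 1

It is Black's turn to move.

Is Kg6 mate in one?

After Kg6: white king on a8; in check: no.
White is not in check, so this cannot be checkmate.

no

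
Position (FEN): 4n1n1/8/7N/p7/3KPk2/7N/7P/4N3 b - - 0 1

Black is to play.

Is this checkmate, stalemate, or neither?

Black to move; black king on f4.
In check: yes, from the white knight on h3.
King squares — e3: attacked by Kd4; f3: attacked by Ne1; g3: attacked by Ph2; e4: attacked by Kd4; g4: attacked by Nh6; e5: attacked by Kd4; f5: attacked by Pe4; g5: attacked by Nh3.
Legal moves for Black: none.
In check with no legal moves → checkmate.

checkmate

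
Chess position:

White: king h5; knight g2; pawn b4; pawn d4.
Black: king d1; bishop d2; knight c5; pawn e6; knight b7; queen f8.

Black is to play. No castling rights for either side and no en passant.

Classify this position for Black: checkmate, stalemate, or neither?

neither

Black to move; black king on d1.
In check: no.
Legal moves for Black include: Qh8+, Qg8, Qe8+, Qd8, Qc8, Qb8, Qa8, Qg7, Qf7+, Qe7, Qh6+, Qf6, Qd6, Qf5+, Qf4, Qf3+, Qf2, Qf1, ... (list truncated; more exist).
Black has legal moves and is not in check → neither.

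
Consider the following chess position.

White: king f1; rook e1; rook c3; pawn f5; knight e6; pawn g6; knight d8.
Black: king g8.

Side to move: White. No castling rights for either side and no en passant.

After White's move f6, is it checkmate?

no

After f6: black king on g8; in check: no.
Black is not in check, so this cannot be checkmate.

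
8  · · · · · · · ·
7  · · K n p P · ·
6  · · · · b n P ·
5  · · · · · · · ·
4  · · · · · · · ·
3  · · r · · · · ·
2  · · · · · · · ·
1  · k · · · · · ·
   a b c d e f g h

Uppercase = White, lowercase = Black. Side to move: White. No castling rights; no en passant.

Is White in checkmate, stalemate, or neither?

neither

White to move; white king on c7.
In check: yes, from the black rook on c3.
King squares — b6: attacked by Nd7; c6: attacked by Rc3; d6: attacked by Pe7; b7: available; d7: attacked by Be6; b8: attacked by Nd7; c8: attacked by Rc3; d8: available.
Legal moves for White: Kd8, Kb7.
White is in check but has 2 legal moves → neither.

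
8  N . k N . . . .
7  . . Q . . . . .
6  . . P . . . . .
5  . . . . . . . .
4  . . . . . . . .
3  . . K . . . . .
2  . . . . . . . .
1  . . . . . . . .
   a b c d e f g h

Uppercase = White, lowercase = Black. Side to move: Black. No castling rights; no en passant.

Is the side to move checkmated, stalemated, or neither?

Black to move; black king on c8.
In check: yes, from the white queen on c7.
King squares — b7: attacked by Pc6; c7: attacked by Na8; d7: attacked by Pc6; b8: attacked by Qc7; d8: attacked by Qc7.
Legal moves for Black: none.
In check with no legal moves → checkmate.

checkmate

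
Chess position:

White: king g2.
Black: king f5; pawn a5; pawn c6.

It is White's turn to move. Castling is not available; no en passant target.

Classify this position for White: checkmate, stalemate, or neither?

White to move; white king on g2.
In check: no.
Legal moves for White: Kh3, Kg3, Kf3, Kh2, Kf2, Kh1, Kg1, Kf1.
White has 8 legal moves and is not in check → neither.

neither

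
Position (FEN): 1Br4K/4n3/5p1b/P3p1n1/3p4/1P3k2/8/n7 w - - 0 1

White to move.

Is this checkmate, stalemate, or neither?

checkmate

White to move; white king on h8.
In check: yes, from the black rook on c8.
King squares — g7: attacked by Bh6; h7: attacked by Ng5; g8: attacked by Ne7.
Legal moves for White: none.
In check with no legal moves → checkmate.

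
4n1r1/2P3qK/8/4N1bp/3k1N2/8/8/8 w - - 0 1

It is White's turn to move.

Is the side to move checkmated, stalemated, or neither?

checkmate

White to move; white king on h7.
In check: yes, from the black queen on g7.
King squares — g6: attacked by Qg7; h6: attacked by Bg5; g7: attacked by Ne8; g8: attacked by Qg7; h8: attacked by Qg7.
Legal moves for White: none.
In check with no legal moves → checkmate.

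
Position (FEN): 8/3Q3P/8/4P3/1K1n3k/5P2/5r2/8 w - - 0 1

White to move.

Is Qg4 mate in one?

yes

After Qg4: black king on h4; in check: yes, from the white queen on g4.
King squares — g3: attacked by Qg4; h3: attacked by Qg4; g4: attacked by Pf3; g5: attacked by Qg4; h5: attacked by Qg4.
Black has no legal moves → checkmate.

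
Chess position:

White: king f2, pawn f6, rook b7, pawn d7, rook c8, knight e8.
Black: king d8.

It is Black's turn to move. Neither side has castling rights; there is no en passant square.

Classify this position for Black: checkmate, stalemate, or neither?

Black to move; black king on d8.
In check: yes, from the white rook on c8.
King squares — c7: attacked by Rb7; d7: attacked by Rb7; e7: attacked by Pf6; c8: attacked by Pd7; e8: attacked by Pd7.
Legal moves for Black: none.
In check with no legal moves → checkmate.

checkmate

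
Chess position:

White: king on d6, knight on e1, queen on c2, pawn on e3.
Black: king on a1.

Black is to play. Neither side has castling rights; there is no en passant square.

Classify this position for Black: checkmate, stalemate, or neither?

Black to move; black king on a1.
In check: no.
King squares — b1: attacked by Qc2; a2: attacked by Qc2; b2: attacked by Qc2.
Legal moves for Black: none.
Not in check and no legal moves → stalemate.

stalemate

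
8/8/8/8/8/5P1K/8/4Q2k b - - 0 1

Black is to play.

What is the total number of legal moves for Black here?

Black to move; king on h1.
In check: yes, from the white queen on e1.
Legal moves: none.
Count: 0.

0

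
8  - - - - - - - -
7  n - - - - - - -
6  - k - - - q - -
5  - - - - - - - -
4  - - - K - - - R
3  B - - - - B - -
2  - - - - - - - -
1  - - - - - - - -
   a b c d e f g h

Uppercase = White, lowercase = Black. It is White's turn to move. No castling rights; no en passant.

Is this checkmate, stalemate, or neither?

White to move; white king on d4.
In check: yes, from the black queen on f6.
Legal moves for White: Kd5, Ke4, Kc4, Ke3, Kd3.
White is in check but has 5 legal moves → neither.

neither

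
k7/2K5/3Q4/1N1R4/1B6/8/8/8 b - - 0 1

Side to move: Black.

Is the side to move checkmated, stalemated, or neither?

Black to move; black king on a8.
In check: no.
King squares — a7: attacked by Nb5; b7: attacked by Kc7; b8: attacked by Kc7.
Legal moves for Black: none.
Not in check and no legal moves → stalemate.

stalemate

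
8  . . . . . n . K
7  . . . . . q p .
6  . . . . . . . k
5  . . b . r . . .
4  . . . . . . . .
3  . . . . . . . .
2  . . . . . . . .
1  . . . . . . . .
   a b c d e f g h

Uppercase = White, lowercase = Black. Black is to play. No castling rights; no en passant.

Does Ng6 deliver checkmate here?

yes

After Ng6: white king on h8; in check: yes, from the black knight on g6.
King squares — g7: attacked by Kh6; h7: attacked by Kh6; g8: attacked by Qf7.
White has no legal moves → checkmate.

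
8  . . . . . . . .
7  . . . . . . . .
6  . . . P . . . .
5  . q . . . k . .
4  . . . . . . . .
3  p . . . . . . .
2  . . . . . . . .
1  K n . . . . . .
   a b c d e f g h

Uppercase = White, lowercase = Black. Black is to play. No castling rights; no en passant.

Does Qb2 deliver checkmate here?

yes

After Qb2: white king on a1; in check: yes, from the black queen on b2.
King squares — b1: attacked by Qb2; a2: attacked by Qb2; b2: attacked by Pa3.
White has no legal moves → checkmate.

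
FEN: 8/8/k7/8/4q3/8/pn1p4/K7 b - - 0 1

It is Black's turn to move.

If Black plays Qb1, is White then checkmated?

After Qb1: white king on a1; in check: yes, from the black queen on b1.
King squares — b1: attacked by Pa2; a2: attacked by Qb1; b2: attacked by Qb1.
White has no legal moves → checkmate.

yes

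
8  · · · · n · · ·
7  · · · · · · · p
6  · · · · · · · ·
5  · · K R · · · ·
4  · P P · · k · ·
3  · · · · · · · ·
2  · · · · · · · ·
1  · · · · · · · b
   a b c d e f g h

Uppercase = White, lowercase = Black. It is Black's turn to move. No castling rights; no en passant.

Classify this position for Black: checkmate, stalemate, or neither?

Black to move; black king on f4.
In check: no.
Legal moves for Black: Ng7, Nc7, Nf6, Nd6, Kg4, Ke4, Kg3, Kf3, Ke3, Bxd5, Be4, Bf3, Bg2, h6, h5.
Black has 15 legal moves and is not in check → neither.

neither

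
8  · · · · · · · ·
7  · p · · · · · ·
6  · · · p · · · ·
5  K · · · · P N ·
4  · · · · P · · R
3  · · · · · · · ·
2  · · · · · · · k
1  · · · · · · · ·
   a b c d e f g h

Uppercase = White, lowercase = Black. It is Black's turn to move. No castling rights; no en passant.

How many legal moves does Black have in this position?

Black to move; king on h2.
In check: yes, from the white rook on h4.
Legal moves: Kg3, Kg2, Kg1.
Count: 3.

3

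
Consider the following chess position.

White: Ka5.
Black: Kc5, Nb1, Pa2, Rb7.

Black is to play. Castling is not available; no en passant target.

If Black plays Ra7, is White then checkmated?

yes

After Ra7: white king on a5; in check: yes, from the black rook on a7.
King squares — a4: attacked by Ra7; b4: attacked by Kc5; b5: attacked by Kc5; a6: attacked by Ra7; b6: attacked by Kc5.
White has no legal moves → checkmate.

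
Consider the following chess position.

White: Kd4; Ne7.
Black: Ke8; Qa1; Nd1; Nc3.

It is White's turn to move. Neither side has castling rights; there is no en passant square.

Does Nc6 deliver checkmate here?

no

After Nc6: black king on e8; in check: no.
Black is not in check, so this cannot be checkmate.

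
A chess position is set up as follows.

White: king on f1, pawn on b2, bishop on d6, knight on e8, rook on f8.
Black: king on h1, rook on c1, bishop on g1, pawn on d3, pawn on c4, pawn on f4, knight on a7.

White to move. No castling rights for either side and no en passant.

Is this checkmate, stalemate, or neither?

White to move; white king on f1.
In check: yes, from the black rook on c1.
King squares — e1: attacked by Rc1; g1: attacked by Rc1; e2: attacked by Pd3; f2: attacked by Bg1; g2: attacked by Kh1.
Legal moves for White: none.
In check with no legal moves → checkmate.

checkmate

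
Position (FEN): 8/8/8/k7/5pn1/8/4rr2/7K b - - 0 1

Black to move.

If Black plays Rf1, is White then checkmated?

yes

After Rf1: white king on h1; in check: yes, from the black rook on f1.
King squares — g1: attacked by Rf1; g2: attacked by Re2; h2: attacked by Re2.
White has no legal moves → checkmate.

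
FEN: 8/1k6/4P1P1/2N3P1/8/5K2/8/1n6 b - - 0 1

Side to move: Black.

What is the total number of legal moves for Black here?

Black to move; king on b7.
In check: yes, from the white knight on c5.
Legal moves: Kc8, Kb8, Ka8, Kc7, Ka7, Kc6, Kb6.
Count: 7.

7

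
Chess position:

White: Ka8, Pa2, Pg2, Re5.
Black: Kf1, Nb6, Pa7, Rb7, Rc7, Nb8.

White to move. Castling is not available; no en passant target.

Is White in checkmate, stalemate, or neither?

checkmate

White to move; white king on a8.
In check: yes, from the black knight on b6.
King squares — a7: attacked by Rb7; b7: attacked by Rc7; b8: attacked by Rb7.
Legal moves for White: none.
In check with no legal moves → checkmate.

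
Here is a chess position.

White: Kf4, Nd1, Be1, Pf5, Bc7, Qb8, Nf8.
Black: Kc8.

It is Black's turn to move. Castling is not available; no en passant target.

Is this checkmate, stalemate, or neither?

checkmate

Black to move; black king on c8.
In check: yes, from the white queen on b8.
King squares — b7: attacked by Qb8; c7: attacked by Qb8; d7: attacked by Nf8; b8: attacked by Bc7; d8: attacked by Bc7.
Legal moves for Black: none.
In check with no legal moves → checkmate.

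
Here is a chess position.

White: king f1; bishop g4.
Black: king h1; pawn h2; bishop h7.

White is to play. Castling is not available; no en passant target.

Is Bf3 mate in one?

After Bf3: black king on h1; in check: yes, from the white bishop on f3.
King squares — g1: attacked by Kf1; g2: attacked by Kf1; h2: own pawn.
Black has no legal moves → checkmate.

yes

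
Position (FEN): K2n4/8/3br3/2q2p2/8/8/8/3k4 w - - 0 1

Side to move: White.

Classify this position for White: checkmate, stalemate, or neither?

stalemate

White to move; white king on a8.
In check: no.
King squares — a7: attacked by Qc5; b7: attacked by Nd8; b8: attacked by Bd6.
Legal moves for White: none.
Not in check and no legal moves → stalemate.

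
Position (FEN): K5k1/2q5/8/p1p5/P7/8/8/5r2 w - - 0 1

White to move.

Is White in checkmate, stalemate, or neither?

White to move; white king on a8.
In check: no.
King squares — a7: attacked by Qc7; b7: attacked by Qc7; b8: attacked by Qc7.
Legal moves for White: none.
Not in check and no legal moves → stalemate.

stalemate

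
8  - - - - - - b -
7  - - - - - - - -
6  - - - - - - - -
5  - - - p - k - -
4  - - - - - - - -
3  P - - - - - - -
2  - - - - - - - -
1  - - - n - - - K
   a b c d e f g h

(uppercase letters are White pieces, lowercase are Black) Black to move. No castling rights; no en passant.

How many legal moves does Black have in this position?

Black to move; king on f5.
In check: no.
Legal moves: Bh7, Bf7, Be6, Kg6, Kf6, Ke6, Kg5, Ke5, Kg4, Kf4, Ke4, Ne3, Nc3, Nf2+, Nb2, d4.
Count: 16.

16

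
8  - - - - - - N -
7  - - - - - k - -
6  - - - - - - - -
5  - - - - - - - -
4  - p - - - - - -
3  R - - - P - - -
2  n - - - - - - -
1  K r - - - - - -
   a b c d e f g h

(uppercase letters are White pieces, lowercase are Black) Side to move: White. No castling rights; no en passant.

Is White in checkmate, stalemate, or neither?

neither

White to move; white king on a1.
In check: yes, from the black rook on b1.
King squares — b1: available; a2: available; b2: attacked by Rb1.
Legal moves for White: Kxa2, Kxb1.
White is in check but has 2 legal moves → neither.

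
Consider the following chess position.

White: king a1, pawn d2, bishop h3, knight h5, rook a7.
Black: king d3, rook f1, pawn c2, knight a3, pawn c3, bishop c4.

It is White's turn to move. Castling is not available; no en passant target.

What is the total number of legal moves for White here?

White to move; king on a1.
In check: yes, from the black rook on f1.
Legal moves: Bxf1+.
Count: 1.

1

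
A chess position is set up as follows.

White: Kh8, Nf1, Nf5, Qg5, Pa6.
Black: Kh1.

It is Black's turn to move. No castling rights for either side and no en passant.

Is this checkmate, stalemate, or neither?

Black to move; black king on h1.
In check: no.
King squares — g1: attacked by Qg5; g2: attacked by Qg5; h2: attacked by Nf1.
Legal moves for Black: none.
Not in check and no legal moves → stalemate.

stalemate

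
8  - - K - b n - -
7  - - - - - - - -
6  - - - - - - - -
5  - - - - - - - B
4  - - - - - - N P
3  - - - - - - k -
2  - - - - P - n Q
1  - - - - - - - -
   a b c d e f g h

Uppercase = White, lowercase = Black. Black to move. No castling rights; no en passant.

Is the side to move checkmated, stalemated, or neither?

checkmate

Black to move; black king on g3.
In check: yes, from the white queen on h2.
King squares — f2: attacked by Ng4; g2: own knight; h2: attacked by Ng4; f3: attacked by Pe2; h3: attacked by Qh2; f4: attacked by Qh2; g4: attacked by Bh5; h4: attacked by Qh2.
Legal moves for Black: none.
In check with no legal moves → checkmate.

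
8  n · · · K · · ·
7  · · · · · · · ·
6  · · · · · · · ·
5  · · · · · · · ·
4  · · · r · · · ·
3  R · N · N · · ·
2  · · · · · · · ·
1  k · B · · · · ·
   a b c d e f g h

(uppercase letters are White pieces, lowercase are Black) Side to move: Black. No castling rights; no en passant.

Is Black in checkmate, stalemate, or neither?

checkmate

Black to move; black king on a1.
In check: yes, from the white rook on a3.
King squares — b1: attacked by Nc3; a2: attacked by Ra3; b2: attacked by Bc1.
Legal moves for Black: none.
In check with no legal moves → checkmate.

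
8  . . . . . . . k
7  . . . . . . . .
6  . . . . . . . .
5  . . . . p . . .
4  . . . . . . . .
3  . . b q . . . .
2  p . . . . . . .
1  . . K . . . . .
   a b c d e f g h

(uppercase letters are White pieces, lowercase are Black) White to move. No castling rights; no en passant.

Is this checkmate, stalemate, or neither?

White to move; white king on c1.
In check: no.
King squares — b1: attacked by Pa2; d1: attacked by Qd3; b2: attacked by Bc3; c2: attacked by Qd3; d2: attacked by Bc3.
Legal moves for White: none.
Not in check and no legal moves → stalemate.

stalemate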